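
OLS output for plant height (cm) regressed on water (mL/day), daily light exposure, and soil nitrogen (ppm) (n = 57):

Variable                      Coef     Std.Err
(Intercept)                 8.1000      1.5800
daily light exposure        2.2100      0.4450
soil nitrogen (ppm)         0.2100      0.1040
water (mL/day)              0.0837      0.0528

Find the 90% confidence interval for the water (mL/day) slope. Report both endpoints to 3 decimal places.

(-0.005, 0.172)

Read off: b = 0.0837, SE = 0.0528 for water (mL/day).
df = n − k − 1 = 57 − 3 − 1 = 53.
t* = t_{0.05, 53} = 1.674116.
Margin = t* × SE = 1.674116 × 0.0528 = 0.08839.
CI: 0.0837 ± 0.08839 → (-0.005, 0.172).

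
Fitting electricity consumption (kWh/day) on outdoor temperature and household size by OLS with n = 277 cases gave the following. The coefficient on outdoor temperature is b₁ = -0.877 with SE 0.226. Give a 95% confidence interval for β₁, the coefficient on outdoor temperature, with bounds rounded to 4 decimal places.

df = n − k − 1 = 277 − 2 − 1 = 274.
t* = t_{0.025, 274} = 1.96866.
Margin = t* × SE = 1.96866 × 0.226 = 0.444917.
CI: -0.877 ± 0.444917 → (-1.3219, -0.4321).
With 95% confidence, each one-unit increase in outdoor temperature is associated with a change of between -1.3219 and -0.4321 kWh/day in electricity consumption, holding the other predictors fixed.

(-1.3219, -0.4321)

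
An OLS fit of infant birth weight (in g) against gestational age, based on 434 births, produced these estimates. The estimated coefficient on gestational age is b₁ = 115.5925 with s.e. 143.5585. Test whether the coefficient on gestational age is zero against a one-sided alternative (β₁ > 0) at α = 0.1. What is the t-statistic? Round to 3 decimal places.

H₀: β₁ = 0 vs H₁: β₁ > 0.
t = (b₁ − β₁⁰)/SE = 115.5925 / 143.5585 = 0.805.
df = n − 2 = 434 − 2 = 432.
One-sided p ≈ 0.2106, which is ≥ 0.1, so fail to reject H₀.
The data do not give significant evidence that the true slope on gestational age is positive.

t = 0.805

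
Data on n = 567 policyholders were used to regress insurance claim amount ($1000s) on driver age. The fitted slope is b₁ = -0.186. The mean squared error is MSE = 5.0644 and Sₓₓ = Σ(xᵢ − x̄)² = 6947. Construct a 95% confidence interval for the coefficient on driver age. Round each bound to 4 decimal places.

SE(b₁) = √(MSE/Sₓₓ) = √(5.0644/6947) = 0.0270001.
df = n − 2 = 565.
t* = t_{0.025, 565} = 1.964172.
Margin = t* × SE = 1.964172 × 0.0270001 = 0.053033.
CI: -0.186 ± 0.053033 → (-0.2390, -0.1330).
With 95% confidence, each one-unit increase in driver age is associated with a change of between -0.2390 and -0.1330 $1000s in insurance claim amount.

(-0.2390, -0.1330)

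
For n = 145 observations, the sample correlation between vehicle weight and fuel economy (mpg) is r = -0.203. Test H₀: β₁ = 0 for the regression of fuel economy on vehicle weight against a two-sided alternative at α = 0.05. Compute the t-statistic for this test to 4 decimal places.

t = r·√(n − 2)/√(1 − r²) = -0.203·√143/√0.958791 = -2.4791.
df = n − 2 = 143.
Two-sided p ≈ 0.0143, which is < 0.05, so reject H₀.
There is evidence of a linear association between vehicle weight and fuel economy.

t = -2.4791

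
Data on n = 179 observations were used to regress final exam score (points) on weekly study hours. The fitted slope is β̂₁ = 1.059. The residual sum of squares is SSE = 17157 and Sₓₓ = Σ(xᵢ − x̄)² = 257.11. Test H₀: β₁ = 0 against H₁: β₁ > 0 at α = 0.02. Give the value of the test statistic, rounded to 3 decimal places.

t = 1.725

MSE = SSE/(n − 2) = 17157/177 = 96.9322.
SE(β̂₁) = √(MSE/Sₓₓ) = √(96.9322/257.11) = 0.614009.
t = 1.059 / 0.614009 = 1.725.
df = n − 2 = 177.
One-sided p ≈ 0.0432, which is ≥ 0.02, so fail to reject H₀.
The data do not give significant evidence that the true slope on weekly study hours is positive.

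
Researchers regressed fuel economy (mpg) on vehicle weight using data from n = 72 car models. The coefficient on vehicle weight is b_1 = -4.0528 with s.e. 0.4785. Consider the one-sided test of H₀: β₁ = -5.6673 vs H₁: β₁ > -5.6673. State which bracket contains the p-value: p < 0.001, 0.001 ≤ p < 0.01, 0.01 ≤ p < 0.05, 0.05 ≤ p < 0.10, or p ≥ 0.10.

t = (-4.0528 − (-5.6673)) / 0.4785 = 3.374.
df = n − 2 = 72 − 2 = 70.
One-sided p = P(T_{70} > t) ≈ 0.0006.
So p < 0.001.

p < 0.001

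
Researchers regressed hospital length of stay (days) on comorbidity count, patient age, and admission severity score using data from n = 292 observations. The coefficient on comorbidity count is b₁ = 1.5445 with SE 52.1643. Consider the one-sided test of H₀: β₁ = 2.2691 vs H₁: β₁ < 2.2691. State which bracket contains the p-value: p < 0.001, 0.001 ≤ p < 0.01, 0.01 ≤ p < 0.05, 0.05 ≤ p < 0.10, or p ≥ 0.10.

t = (1.5445 − 2.2691) / 52.1643 = -0.014.
df = n − k − 1 = 292 − 3 − 1 = 288.
One-sided p = P(T_{288} < t) ≈ 0.4945.
So p ≥ 0.10.

p ≥ 0.10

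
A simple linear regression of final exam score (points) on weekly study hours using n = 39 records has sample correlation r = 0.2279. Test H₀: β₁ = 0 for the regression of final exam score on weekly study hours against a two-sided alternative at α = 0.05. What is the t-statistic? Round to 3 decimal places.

t = r·√(n − 2)/√(1 − r²) = 0.2279·√37/√0.948062 = 1.424.
df = n − 2 = 37.
Two-sided p ≈ 0.1629, which is ≥ 0.05, so fail to reject H₀.
The data do not give significant evidence of a linear association between weekly study hours and final exam score.

t = 1.424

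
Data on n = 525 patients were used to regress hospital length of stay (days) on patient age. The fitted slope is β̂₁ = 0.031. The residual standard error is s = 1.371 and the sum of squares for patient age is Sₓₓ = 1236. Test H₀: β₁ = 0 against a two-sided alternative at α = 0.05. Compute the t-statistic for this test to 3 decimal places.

t = 0.795

SE(β̂₁) = s/√Sₓₓ = 1.371/√1236 = 0.0389967.
t = 0.031 / 0.0389967 = 0.795.
df = n − 2 = 523.
Two-sided p ≈ 0.4270, which is ≥ 0.05, so fail to reject H₀.
The data do not give significant evidence of an association between patient age and hospital length of stay.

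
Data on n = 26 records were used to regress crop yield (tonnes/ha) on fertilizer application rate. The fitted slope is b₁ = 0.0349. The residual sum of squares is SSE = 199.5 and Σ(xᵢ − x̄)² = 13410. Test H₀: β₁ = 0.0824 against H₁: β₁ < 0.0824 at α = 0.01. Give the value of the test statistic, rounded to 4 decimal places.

t = -1.9078

MSE = SSE/(n − 2) = 199.5/24 = 8.3125.
SE(b₁) = √(MSE/Sₓₓ) = √(8.3125/13410) = 0.0248973.
t = (0.0349 − 0.0824) / 0.0248973 = -1.9078.
df = n − 2 = 24.
One-sided p ≈ 0.0342, which is ≥ 0.01, so fail to reject H₀.
The data do not give significant evidence that the true slope on fertilizer application rate is below 0.0824 tonnes/ha per unit.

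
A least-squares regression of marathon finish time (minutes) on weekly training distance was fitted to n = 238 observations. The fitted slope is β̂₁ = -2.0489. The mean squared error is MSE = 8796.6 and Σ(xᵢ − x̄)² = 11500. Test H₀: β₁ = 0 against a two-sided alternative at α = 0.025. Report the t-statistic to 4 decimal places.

t = -2.3427

SE(β̂₁) = √(MSE/Sₓₓ) = √(8796.6/11500) = 0.874598.
t = -2.0489 / 0.874598 = -2.3427.
df = n − 2 = 236.
Two-sided p ≈ 0.0200, which is < 0.025, so reject H₀.
There is evidence that weekly training distance is associated with marathon finish time.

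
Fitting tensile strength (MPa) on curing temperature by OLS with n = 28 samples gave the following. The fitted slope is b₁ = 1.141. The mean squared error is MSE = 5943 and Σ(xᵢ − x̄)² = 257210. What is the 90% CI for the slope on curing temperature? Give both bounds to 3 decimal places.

SE(b₁) = √(MSE/Sₓₓ) = √(5943/257210) = 0.152005.
df = n − 2 = 26.
t* = t_{0.05, 26} = 1.705618.
Margin = t* × SE = 1.705618 × 0.152005 = 0.25926.
CI: 1.141 ± 0.25926 → (0.882, 1.400).
With 90% confidence, each one-unit increase in curing temperature is associated with a change of between 0.882 and 1.400 MPa in tensile strength.

(0.882, 1.400)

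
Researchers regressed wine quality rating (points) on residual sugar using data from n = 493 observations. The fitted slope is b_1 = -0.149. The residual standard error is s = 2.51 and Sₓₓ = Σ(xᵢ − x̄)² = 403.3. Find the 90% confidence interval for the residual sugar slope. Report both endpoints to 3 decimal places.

SE(b_1) = s/√Sₓₓ = 2.51/√403.3 = 0.124985.
df = n − 2 = 491.
t* = t_{0.05, 491} = 1.647963.
Margin = t* × SE = 1.647963 × 0.124985 = 0.20597.
CI: -0.149 ± 0.20597 → (-0.355, 0.057).
With 90% confidence, each one-unit increase in residual sugar is associated with a change of between -0.355 and 0.057 points in wine quality rating.

(-0.355, 0.057)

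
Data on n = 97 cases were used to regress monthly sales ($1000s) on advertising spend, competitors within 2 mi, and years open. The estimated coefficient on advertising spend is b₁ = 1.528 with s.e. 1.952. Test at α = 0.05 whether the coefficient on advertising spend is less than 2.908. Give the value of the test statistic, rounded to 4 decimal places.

H₀: β₁ = 2.908 vs H₁: β₁ < 2.908.
t = (b₁ − β₁⁰)/SE = (1.528 − 2.908) / 1.952 = -0.7070.
df = n − k − 1 = 97 − 3 − 1 = 93.
One-sided p ≈ 0.2407, which is ≥ 0.05, so fail to reject H₀.
The data do not give significant evidence that the true slope on advertising spend is below 2.908 $1000s per unit, holding the other predictors fixed.

t = -0.7070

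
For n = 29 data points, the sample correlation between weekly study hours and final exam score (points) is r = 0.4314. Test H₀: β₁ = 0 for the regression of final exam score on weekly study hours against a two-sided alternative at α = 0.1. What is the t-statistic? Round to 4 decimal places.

t = r·√(n − 2)/√(1 − r²) = 0.4314·√27/√0.813894 = 2.4847.
df = n − 2 = 27.
Two-sided p ≈ 0.0195, which is < 0.1, so reject H₀.
There is evidence of a linear association between weekly study hours and final exam score.

t = 2.4847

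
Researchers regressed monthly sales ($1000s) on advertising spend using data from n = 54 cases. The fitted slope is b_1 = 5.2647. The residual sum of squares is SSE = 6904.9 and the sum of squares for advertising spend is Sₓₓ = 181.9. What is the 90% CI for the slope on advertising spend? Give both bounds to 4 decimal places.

(3.8338, 6.6956)

MSE = SSE/(n − 2) = 6904.9/52 = 132.787.
SE(b_1) = √(MSE/Sₓₓ) = √(132.787/181.9) = 0.854399.
df = n − 2 = 52.
t* = t_{0.05, 52} = 1.674689.
Margin = t* × SE = 1.674689 × 0.854399 = 1.430853.
CI: 5.2647 ± 1.430853 → (3.8338, 6.6956).
With 90% confidence, each one-unit increase in advertising spend is associated with a change of between 3.8338 and 6.6956 $1000s in monthly sales.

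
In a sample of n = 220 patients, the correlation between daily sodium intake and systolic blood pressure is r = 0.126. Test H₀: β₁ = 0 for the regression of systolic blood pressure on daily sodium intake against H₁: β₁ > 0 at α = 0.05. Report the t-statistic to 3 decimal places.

t = 1.875

t = r·√(n − 2)/√(1 − r²) = 0.126·√218/√0.984124 = 1.875.
df = n − 2 = 218.
One-sided p ≈ 0.0310, which is < 0.05, so reject H₀.
There is evidence of a linear association between daily sodium intake and systolic blood pressure.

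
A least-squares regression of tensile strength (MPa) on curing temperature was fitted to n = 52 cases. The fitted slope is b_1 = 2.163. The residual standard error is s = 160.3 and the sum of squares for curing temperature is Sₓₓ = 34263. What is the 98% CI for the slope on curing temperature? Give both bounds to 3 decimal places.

(0.082, 4.244)

SE(b_1) = s/√Sₓₓ = 160.3/√34263 = 0.866006.
df = n − 2 = 50.
t* = t_{0.01, 50} = 2.403272.
Margin = t* × SE = 2.403272 × 0.866006 = 2.08125.
CI: 2.163 ± 2.08125 → (0.082, 4.244).
With 98% confidence, each one-unit increase in curing temperature is associated with a change of between 0.082 and 4.244 MPa in tensile strength.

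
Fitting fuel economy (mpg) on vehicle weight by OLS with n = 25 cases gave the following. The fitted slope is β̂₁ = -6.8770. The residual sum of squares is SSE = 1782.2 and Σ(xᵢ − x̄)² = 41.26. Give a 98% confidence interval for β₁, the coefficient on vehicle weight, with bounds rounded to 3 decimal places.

(-10.303, -3.451)

MSE = SSE/(n − 2) = 1782.2/23 = 77.487.
SE(β̂₁) = √(MSE/Sₓₓ) = √(77.487/41.26) = 1.37041.
df = n − 2 = 23.
t* = t_{0.01, 23} = 2.499867.
Margin = t* × SE = 2.499867 × 1.37041 = 3.42584.
CI: -6.8770 ± 3.42584 → (-10.303, -3.451).
With 98% confidence, each one-unit increase in vehicle weight is associated with a change of between -10.303 and -3.451 mpg in fuel economy.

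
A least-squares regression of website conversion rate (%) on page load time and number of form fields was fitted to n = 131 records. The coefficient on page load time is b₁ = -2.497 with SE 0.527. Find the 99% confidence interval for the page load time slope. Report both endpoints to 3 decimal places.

(-3.875, -1.119)

df = n − k − 1 = 131 − 2 − 1 = 128.
t* = t_{0.005, 128} = 2.614785.
Margin = t* × SE = 2.614785 × 0.527 = 1.37799.
CI: -2.497 ± 1.37799 → (-3.875, -1.119).
With 99% confidence, each one-unit increase in page load time is associated with a change of between -3.875 and -1.119 % in website conversion rate, holding the other predictors fixed.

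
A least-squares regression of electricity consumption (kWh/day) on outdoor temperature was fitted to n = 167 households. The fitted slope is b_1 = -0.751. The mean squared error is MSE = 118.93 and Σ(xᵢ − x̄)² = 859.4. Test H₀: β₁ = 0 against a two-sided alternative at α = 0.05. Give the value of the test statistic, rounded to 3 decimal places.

SE(b_1) = √(MSE/Sₓₓ) = √(118.93/859.4) = 0.372004.
t = -0.751 / 0.372004 = -2.019.
df = n − 2 = 165.
Two-sided p ≈ 0.0451, which is < 0.05, so reject H₀.
There is evidence that outdoor temperature is associated with electricity consumption.

t = -2.019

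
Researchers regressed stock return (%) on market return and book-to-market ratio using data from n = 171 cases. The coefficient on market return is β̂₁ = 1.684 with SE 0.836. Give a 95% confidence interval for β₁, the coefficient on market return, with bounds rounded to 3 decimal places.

df = n − k − 1 = 171 − 2 − 1 = 168.
t* = t_{0.025, 168} = 1.974185.
Margin = t* × SE = 1.974185 × 0.836 = 1.65042.
CI: 1.684 ± 1.65042 → (0.034, 3.334).
With 95% confidence, each one-unit increase in market return is associated with a change of between 0.034 and 3.334 % in stock return, holding the other predictors fixed.

(0.034, 3.334)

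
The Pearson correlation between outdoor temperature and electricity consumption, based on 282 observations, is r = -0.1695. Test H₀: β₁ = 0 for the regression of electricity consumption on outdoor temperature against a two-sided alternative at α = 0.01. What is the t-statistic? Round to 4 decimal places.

t = -2.8779

t = r·√(n − 2)/√(1 − r²) = -0.1695·√280/√0.97127 = -2.8779.
df = n − 2 = 280.
Two-sided p ≈ 0.0043, which is < 0.01, so reject H₀.
There is evidence of a linear association between outdoor temperature and electricity consumption.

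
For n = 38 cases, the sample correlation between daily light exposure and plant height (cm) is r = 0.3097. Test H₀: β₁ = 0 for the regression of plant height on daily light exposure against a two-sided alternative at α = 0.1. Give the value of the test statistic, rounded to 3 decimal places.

t = r·√(n − 2)/√(1 − r²) = 0.3097·√36/√0.904086 = 1.954.
df = n − 2 = 36.
Two-sided p ≈ 0.0585, which is < 0.1, so reject H₀.
There is evidence of a linear association between daily light exposure and plant height.

t = 1.954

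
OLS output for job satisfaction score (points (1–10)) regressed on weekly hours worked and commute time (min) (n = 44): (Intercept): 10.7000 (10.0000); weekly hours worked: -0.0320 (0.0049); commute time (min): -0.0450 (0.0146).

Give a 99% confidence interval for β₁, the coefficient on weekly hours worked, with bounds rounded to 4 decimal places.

(-0.0452, -0.0188)

Read off: b = -0.0320, SE = 0.0049 for weekly hours worked.
df = n − k − 1 = 44 − 2 − 1 = 41.
t* = t_{0.005, 41} = 2.701181.
Margin = t* × SE = 2.701181 × 0.0049 = 0.013236.
CI: -0.0320 ± 0.013236 → (-0.0452, -0.0188).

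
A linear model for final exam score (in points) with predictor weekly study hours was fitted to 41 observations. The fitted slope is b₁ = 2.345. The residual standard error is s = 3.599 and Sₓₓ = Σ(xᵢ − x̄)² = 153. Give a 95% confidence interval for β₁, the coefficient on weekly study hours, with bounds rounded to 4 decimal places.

(1.7565, 2.9335)

SE(b₁) = s/√Sₓₓ = 3.599/√153 = 0.290962.
df = n − 2 = 39.
t* = t_{0.025, 39} = 2.022691.
Margin = t* × SE = 2.022691 × 0.290962 = 0.588526.
CI: 2.345 ± 0.588526 → (1.7565, 2.9335).
With 95% confidence, each one-unit increase in weekly study hours is associated with a change of between 1.7565 and 2.9335 points in final exam score.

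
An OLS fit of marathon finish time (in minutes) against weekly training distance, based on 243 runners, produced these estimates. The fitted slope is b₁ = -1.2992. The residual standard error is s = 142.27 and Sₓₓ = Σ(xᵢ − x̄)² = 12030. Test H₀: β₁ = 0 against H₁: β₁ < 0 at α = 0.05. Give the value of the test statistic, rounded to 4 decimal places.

t = -1.0016

SE(b₁) = s/√Sₓₓ = 142.27/√12030 = 1.29712.
t = -1.2992 / 1.29712 = -1.0016.
df = n − 2 = 241.
One-sided p ≈ 0.1588, which is ≥ 0.05, so fail to reject H₀.
The data do not give significant evidence that the true slope on weekly training distance is negative.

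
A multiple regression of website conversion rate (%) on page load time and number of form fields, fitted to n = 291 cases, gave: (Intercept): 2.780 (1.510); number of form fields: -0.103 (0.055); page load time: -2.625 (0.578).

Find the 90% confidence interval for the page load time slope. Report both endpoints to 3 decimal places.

(-3.579, -1.671)

Read off: b = -2.625, SE = 0.578 for page load time.
df = n − k − 1 = 291 − 2 − 1 = 288.
t* = t_{0.05, 288} = 1.650162.
Margin = t* × SE = 1.650162 × 0.578 = 0.95379.
CI: -2.625 ± 0.95379 → (-3.579, -1.671).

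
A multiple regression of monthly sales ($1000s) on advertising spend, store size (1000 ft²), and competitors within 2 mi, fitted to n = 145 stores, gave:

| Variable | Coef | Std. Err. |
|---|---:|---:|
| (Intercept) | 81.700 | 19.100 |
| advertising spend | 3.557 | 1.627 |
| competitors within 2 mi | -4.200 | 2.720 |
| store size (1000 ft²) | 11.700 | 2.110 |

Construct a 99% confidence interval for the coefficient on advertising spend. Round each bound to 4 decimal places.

Read off: b = 3.557, SE = 1.627 for advertising spend.
df = n − k − 1 = 145 − 3 − 1 = 141.
t* = t_{0.005, 141} = 2.611147.
Margin = t* × SE = 2.611147 × 1.627 = 4.248336.
CI: 3.557 ± 4.248336 → (-0.6913, 7.8053).

(-0.6913, 7.8053)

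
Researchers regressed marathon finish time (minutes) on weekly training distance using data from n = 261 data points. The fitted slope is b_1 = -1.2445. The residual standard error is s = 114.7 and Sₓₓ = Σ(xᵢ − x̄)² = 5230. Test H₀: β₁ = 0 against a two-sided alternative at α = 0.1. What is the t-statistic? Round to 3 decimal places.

SE(b_1) = s/√Sₓₓ = 114.7/√5230 = 1.58603.
t = -1.2445 / 1.58603 = -0.785.
df = n − 2 = 259.
Two-sided p ≈ 0.4334, which is ≥ 0.1, so fail to reject H₀.
The data do not give significant evidence of an association between weekly training distance and marathon finish time.

t = -0.785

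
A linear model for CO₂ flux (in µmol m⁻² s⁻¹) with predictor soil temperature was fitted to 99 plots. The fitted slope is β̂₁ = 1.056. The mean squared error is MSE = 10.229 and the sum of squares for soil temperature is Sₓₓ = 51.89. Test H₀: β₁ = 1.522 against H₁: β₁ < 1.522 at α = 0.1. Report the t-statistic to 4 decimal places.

SE(β̂₁) = √(MSE/Sₓₓ) = √(10.229/51.89) = 0.443992.
t = (1.056 − 1.522) / 0.443992 = -1.0496.
df = n − 2 = 97.
One-sided p ≈ 0.1483, which is ≥ 0.1, so fail to reject H₀.
The data do not give significant evidence that the true slope on soil temperature is below 1.522 µmol m⁻² s⁻¹ per unit.

t = -1.0496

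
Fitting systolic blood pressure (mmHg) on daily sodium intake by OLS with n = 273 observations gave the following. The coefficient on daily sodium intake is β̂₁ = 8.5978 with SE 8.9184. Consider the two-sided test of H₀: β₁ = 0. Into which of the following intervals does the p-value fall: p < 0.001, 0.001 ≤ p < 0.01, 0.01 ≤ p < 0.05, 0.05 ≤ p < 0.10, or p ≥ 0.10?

t = 8.5978 / 8.9184 = 0.964.
df = n − 2 = 273 − 2 = 271.
Two-sided p = 2·P(T_{271} > |t|) ≈ 0.3359.
So p ≥ 0.10.

p ≥ 0.10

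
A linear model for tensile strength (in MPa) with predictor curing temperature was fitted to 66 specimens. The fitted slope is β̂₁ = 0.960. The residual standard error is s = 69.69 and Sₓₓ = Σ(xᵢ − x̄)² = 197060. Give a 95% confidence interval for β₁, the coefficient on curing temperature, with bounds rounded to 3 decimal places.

(0.646, 1.274)

SE(β̂₁) = s/√Sₓₓ = 69.69/√197060 = 0.15699.
df = n − 2 = 64.
t* = t_{0.025, 64} = 1.99773.
Margin = t* × SE = 1.99773 × 0.15699 = 0.31362.
CI: 0.960 ± 0.31362 → (0.646, 1.274).
With 95% confidence, each one-unit increase in curing temperature is associated with a change of between 0.646 and 1.274 MPa in tensile strength.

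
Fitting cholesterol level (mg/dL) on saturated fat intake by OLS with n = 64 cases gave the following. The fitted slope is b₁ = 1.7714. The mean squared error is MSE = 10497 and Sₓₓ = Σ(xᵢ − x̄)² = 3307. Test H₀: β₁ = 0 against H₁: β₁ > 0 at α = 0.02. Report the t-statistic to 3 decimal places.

SE(b₁) = √(MSE/Sₓₓ) = √(10497/3307) = 1.78162.
t = 1.7714 / 1.78162 = 0.994.
df = n − 2 = 62.
One-sided p ≈ 0.1620, which is ≥ 0.02, so fail to reject H₀.
The data do not give significant evidence that the true slope on saturated fat intake is positive.

t = 0.994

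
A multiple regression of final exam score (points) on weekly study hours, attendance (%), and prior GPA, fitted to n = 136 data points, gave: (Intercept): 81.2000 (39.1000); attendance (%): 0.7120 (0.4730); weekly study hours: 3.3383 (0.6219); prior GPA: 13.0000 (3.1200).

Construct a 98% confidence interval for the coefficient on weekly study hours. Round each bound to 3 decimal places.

Read off: b = 3.3383, SE = 0.6219 for weekly study hours.
df = n − k − 1 = 136 − 3 − 1 = 132.
t* = t_{0.01, 132} = 2.35493.
Margin = t* × SE = 2.35493 × 0.6219 = 1.46453.
CI: 3.3383 ± 1.46453 → (1.874, 4.803).

(1.874, 4.803)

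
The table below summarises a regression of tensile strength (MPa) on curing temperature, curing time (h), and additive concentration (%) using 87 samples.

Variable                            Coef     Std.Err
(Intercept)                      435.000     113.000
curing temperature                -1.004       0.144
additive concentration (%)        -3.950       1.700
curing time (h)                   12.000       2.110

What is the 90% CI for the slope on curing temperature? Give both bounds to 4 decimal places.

(-1.2435, -0.7645)

Read off: b = -1.004, SE = 0.144 for curing temperature.
df = n − k − 1 = 87 − 3 − 1 = 83.
t* = t_{0.05, 83} = 1.66342.
Margin = t* × SE = 1.66342 × 0.144 = 0.239533.
CI: -1.004 ± 0.239533 → (-1.2435, -0.7645).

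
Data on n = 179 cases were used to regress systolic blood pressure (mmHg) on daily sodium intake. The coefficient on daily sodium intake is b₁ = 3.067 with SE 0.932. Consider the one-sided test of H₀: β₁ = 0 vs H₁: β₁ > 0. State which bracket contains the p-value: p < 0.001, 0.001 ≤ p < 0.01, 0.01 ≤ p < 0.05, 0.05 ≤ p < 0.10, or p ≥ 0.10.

t = 3.067 / 0.932 = 3.291.
df = n − 2 = 179 − 2 = 177.
One-sided p = P(T_{177} > t) ≈ 0.0006.
So p < 0.001.

p < 0.001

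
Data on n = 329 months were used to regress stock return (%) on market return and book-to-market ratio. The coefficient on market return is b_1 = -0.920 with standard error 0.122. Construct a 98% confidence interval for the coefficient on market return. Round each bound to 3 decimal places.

df = n − k − 1 = 329 − 2 − 1 = 326.
t* = t_{0.01, 326} = 2.337841.
Margin = t* × SE = 2.337841 × 0.122 = 0.28522.
CI: -0.920 ± 0.28522 → (-1.205, -0.635).
With 98% confidence, each one-unit increase in market return is associated with a change of between -1.205 and -0.635 % in stock return, holding the other predictors fixed.

(-1.205, -0.635)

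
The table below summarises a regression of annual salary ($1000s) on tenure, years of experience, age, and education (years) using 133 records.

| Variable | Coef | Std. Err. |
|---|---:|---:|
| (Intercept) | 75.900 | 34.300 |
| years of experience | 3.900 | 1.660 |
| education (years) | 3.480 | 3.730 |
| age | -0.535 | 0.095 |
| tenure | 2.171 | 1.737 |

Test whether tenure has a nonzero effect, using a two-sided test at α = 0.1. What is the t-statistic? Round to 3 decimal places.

Read off: b = 2.171, SE = 1.737 for tenure.
H₀: β₁ = 0 vs H₁: β₁ ≠ 0.
t = 2.171 / 1.737 = 1.250.
df = n − k − 1 = 133 − 4 − 1 = 128.
Two-sided p ≈ 0.2136, which is ≥ 0.1, so fail to reject H₀.
The data do not give significant evidence of an association between tenure and annual salary, after adjusting for the other predictors.

t = 1.250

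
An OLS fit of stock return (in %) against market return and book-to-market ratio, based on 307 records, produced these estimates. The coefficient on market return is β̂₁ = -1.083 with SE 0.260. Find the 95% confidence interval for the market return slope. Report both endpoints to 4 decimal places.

df = n − k − 1 = 307 − 2 − 1 = 304.
t* = t_{0.025, 304} = 1.967798.
Margin = t* × SE = 1.967798 × 0.260 = 0.511628.
CI: -1.083 ± 0.511628 → (-1.5946, -0.5714).
With 95% confidence, each one-unit increase in market return is associated with a change of between -1.5946 and -0.5714 % in stock return, holding the other predictors fixed.

(-1.5946, -0.5714)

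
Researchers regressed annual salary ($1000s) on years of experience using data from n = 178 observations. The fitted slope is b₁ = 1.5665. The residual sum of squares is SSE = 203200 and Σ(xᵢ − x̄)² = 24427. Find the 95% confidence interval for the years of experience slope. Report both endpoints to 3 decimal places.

MSE = SSE/(n − 2) = 203200/176 = 1154.55.
SE(b₁) = √(MSE/Sₓₓ) = √(1154.55/24427) = 0.217405.
df = n − 2 = 176.
t* = t_{0.025, 176} = 1.973534.
Margin = t* × SE = 1.973534 × 0.217405 = 0.42906.
CI: 1.5665 ± 0.42906 → (1.137, 1.996).
With 95% confidence, each one-unit increase in years of experience is associated with a change of between 1.137 and 1.996 $1000s in annual salary.

(1.137, 1.996)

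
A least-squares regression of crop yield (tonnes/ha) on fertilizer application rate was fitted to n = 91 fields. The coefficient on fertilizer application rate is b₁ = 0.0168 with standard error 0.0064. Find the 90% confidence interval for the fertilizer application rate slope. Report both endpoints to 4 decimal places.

df = n − 2 = 91 − 2 = 89.
t* = t_{0.05, 89} = 1.662155.
Margin = t* × SE = 1.662155 × 0.0064 = 0.010638.
CI: 0.0168 ± 0.010638 → (0.0062, 0.0274).
With 90% confidence, each one-unit increase in fertilizer application rate is associated with a change of between 0.0062 and 0.0274 tonnes/ha in crop yield.

(0.0062, 0.0274)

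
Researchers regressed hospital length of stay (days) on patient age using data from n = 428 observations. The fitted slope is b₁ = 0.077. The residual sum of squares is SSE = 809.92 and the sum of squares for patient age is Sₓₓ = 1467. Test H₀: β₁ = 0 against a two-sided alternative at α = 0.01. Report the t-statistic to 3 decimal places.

t = 2.139

MSE = SSE/(n − 2) = 809.92/426 = 1.90122.
SE(b₁) = √(MSE/Sₓₓ) = √(1.90122/1467) = 0.0359999.
t = 0.077 / 0.0359999 = 2.139.
df = n − 2 = 426.
Two-sided p ≈ 0.0330, which is ≥ 0.01, so fail to reject H₀.
The data do not give significant evidence of an association between patient age and hospital length of stay.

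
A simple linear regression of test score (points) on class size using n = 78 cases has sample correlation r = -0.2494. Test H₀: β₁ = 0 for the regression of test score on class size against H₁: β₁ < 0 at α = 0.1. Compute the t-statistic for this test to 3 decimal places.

t = -2.245

t = r·√(n − 2)/√(1 − r²) = -0.2494·√76/√0.9378 = -2.245.
df = n − 2 = 76.
One-sided p ≈ 0.0138, which is < 0.1, so reject H₀.
There is evidence of a linear association between class size and test score.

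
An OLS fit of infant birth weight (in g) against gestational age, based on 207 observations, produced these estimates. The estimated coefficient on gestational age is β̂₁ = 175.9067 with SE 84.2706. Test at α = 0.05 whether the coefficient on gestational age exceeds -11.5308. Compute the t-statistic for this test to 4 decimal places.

H₀: β₁ = -11.5308 vs H₁: β₁ > -11.5308.
t = (β̂₁ − β₁⁰)/SE = (175.9067 − (-11.5308)) / 84.2706 = 2.2242.
df = n − 2 = 207 − 2 = 205.
One-sided p ≈ 0.0136, which is < 0.05, so reject H₀.
There is evidence that the true slope on gestational age exceeds -11.5308 g per unit.

t = 2.2242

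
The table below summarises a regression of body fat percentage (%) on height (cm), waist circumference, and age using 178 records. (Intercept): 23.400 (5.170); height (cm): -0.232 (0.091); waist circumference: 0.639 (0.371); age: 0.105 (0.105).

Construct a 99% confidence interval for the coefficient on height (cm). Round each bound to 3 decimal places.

Read off: b = -0.232, SE = 0.091 for height (cm).
df = n − k − 1 = 178 − 3 − 1 = 174.
t* = t_{0.005, 174} = 2.604379.
Margin = t* × SE = 2.604379 × 0.091 = 0.23700.
CI: -0.232 ± 0.23700 → (-0.469, 0.005).

(-0.469, 0.005)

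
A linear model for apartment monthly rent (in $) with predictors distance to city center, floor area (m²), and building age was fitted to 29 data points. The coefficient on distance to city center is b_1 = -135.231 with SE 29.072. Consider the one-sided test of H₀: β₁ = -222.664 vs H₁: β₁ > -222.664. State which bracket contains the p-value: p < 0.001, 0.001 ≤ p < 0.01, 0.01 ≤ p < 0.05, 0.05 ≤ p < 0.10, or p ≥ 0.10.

0.001 ≤ p < 0.01

t = (-135.231 − (-222.664)) / 29.072 = 3.007.
df = n − k − 1 = 29 − 3 − 1 = 25.
One-sided p = P(T_{25} > t) ≈ 0.0030.
So 0.001 ≤ p < 0.01.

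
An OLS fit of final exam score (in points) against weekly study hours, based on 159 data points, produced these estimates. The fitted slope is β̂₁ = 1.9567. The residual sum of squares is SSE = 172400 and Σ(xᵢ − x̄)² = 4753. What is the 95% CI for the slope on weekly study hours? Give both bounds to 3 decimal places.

MSE = SSE/(n − 2) = 172400/157 = 1098.09.
SE(β̂₁) = √(MSE/Sₓₓ) = √(1098.09/4753) = 0.480657.
df = n − 2 = 157.
t* = t_{0.025, 157} = 1.975189.
Margin = t* × SE = 1.975189 × 0.480657 = 0.94939.
CI: 1.9567 ± 0.94939 → (1.007, 2.906).
With 95% confidence, each one-unit increase in weekly study hours is associated with a change of between 1.007 and 2.906 points in final exam score.

(1.007, 2.906)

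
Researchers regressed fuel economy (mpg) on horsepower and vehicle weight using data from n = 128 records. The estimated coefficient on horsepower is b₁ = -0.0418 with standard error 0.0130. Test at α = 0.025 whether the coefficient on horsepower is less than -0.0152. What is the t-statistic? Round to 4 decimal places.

H₀: β₁ = -0.0152 vs H₁: β₁ < -0.0152.
t = (b₁ − β₁⁰)/SE = (-0.0418 − (-0.0152)) / 0.0130 = -2.0462.
df = n − k − 1 = 128 − 2 − 1 = 125.
One-sided p ≈ 0.0214, which is < 0.025, so reject H₀.
There is evidence that the true slope on horsepower is below -0.0152 mpg per unit, holding the other predictors fixed.

t = -2.0462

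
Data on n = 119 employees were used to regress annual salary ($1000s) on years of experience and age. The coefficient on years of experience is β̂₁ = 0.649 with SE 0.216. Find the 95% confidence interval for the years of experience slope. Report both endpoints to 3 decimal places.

df = n − k − 1 = 119 − 2 − 1 = 116.
t* = t_{0.025, 116} = 1.980626.
Margin = t* × SE = 1.980626 × 0.216 = 0.42782.
CI: 0.649 ± 0.42782 → (0.221, 1.077).
With 95% confidence, each one-unit increase in years of experience is associated with a change of between 0.221 and 1.077 $1000s in annual salary, holding the other predictors fixed.

(0.221, 1.077)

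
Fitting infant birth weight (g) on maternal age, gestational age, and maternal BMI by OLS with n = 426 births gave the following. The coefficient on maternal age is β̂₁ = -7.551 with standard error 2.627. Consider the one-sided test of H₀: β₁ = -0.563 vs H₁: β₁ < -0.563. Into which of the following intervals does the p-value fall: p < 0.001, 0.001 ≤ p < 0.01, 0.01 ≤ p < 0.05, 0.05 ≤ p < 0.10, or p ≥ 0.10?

0.001 ≤ p < 0.01

t = (-7.551 − (-0.563)) / 2.627 = -2.660.
df = n − k − 1 = 426 − 3 − 1 = 422.
One-sided p = P(T_{422} < t) ≈ 0.0041.
So 0.001 ≤ p < 0.01.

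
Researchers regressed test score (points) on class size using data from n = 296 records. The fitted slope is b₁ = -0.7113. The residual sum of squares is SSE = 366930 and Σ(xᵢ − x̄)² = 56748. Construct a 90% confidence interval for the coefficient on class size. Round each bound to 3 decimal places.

MSE = SSE/(n − 2) = 366930/294 = 1248.06.
SE(b₁) = √(MSE/Sₓₓ) = √(1248.06/56748) = 0.148301.
df = n − 2 = 294.
t* = t_{0.05, 294} = 1.650053.
Margin = t* × SE = 1.650053 × 0.148301 = 0.24470.
CI: -0.7113 ± 0.24470 → (-0.956, -0.467).
With 90% confidence, each one-unit increase in class size is associated with a change of between -0.956 and -0.467 points in test score.

(-0.956, -0.467)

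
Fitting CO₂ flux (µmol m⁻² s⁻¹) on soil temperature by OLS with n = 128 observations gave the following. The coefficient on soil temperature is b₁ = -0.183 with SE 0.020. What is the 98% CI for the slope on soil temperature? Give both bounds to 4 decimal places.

(-0.2301, -0.1359)

df = n − 2 = 128 − 2 = 126.
t* = t_{0.01, 126} = 2.356307.
Margin = t* × SE = 2.356307 × 0.020 = 0.047126.
CI: -0.183 ± 0.047126 → (-0.2301, -0.1359).
With 98% confidence, each one-unit increase in soil temperature is associated with a change of between -0.2301 and -0.1359 µmol m⁻² s⁻¹ in CO₂ flux.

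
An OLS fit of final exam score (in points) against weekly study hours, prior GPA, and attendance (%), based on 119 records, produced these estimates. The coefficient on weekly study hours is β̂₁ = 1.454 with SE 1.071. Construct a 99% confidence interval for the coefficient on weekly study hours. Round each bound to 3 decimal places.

df = n − k − 1 = 119 − 3 − 1 = 115.
t* = t_{0.005, 115} = 2.619258.
Margin = t* × SE = 2.619258 × 1.071 = 2.80523.
CI: 1.454 ± 2.80523 → (-1.351, 4.259).
With 99% confidence, each one-unit increase in weekly study hours is associated with a change of between -1.351 and 4.259 points in final exam score, holding the other predictors fixed.

(-1.351, 4.259)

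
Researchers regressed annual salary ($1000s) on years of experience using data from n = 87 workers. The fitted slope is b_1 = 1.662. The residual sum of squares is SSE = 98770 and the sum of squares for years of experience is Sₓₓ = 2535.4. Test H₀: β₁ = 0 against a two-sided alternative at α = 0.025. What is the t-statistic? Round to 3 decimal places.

MSE = SSE/(n − 2) = 98770/85 = 1162.
SE(b_1) = √(MSE/Sₓₓ) = √(1162/2535.4) = 0.676986.
t = 1.662 / 0.676986 = 2.455.
df = n − 2 = 85.
Two-sided p ≈ 0.0161, which is < 0.025, so reject H₀.
There is evidence that years of experience is associated with annual salary.

t = 2.455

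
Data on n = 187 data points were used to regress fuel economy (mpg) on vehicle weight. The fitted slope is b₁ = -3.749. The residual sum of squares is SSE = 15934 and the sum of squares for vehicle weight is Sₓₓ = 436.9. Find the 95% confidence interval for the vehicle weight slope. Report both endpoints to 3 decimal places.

(-4.625, -2.873)

MSE = SSE/(n − 2) = 15934/185 = 86.1297.
SE(b₁) = √(MSE/Sₓₓ) = √(86.1297/436.9) = 0.444003.
df = n − 2 = 185.
t* = t_{0.025, 185} = 1.97287.
Margin = t* × SE = 1.97287 × 0.444003 = 0.87596.
CI: -3.749 ± 0.87596 → (-4.625, -2.873).
With 95% confidence, each one-unit increase in vehicle weight is associated with a change of between -4.625 and -2.873 mpg in fuel economy.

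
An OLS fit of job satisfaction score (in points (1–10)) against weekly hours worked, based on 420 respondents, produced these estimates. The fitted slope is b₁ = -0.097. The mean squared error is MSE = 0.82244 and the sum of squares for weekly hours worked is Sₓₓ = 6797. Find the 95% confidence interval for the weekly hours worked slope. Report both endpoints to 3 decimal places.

(-0.119, -0.075)

SE(b₁) = √(MSE/Sₓₓ) = √(0.82244/6797) = 0.011.
df = n − 2 = 418.
t* = t_{0.025, 418} = 1.965655.
Margin = t* × SE = 1.965655 × 0.011 = 0.02162.
CI: -0.097 ± 0.02162 → (-0.119, -0.075).
With 95% confidence, each one-unit increase in weekly hours worked is associated with a change of between -0.119 and -0.075 points (1–10) in job satisfaction score.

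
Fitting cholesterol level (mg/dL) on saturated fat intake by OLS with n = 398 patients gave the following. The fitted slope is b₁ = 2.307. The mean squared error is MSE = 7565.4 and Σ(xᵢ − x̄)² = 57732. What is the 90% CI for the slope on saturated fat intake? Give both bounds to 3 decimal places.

SE(b₁) = √(MSE/Sₓₓ) = √(7565.4/57732) = 0.361999.
df = n − 2 = 396.
t* = t_{0.05, 396} = 1.648711.
Margin = t* × SE = 1.648711 × 0.361999 = 0.59683.
CI: 2.307 ± 0.59683 → (1.710, 2.904).
With 90% confidence, each one-unit increase in saturated fat intake is associated with a change of between 1.710 and 2.904 mg/dL in cholesterol level.

(1.710, 2.904)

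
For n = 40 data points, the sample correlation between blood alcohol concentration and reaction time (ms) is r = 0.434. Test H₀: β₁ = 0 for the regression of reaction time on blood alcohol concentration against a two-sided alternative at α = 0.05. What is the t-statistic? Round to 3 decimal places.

t = 2.970

t = r·√(n − 2)/√(1 − r²) = 0.434·√38/√0.811644 = 2.970.
df = n − 2 = 38.
Two-sided p ≈ 0.0051, which is < 0.05, so reject H₀.
There is evidence of a linear association between blood alcohol concentration and reaction time.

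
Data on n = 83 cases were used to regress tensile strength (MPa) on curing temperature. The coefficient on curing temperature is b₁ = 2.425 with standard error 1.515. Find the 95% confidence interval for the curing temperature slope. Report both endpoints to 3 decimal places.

df = n − 2 = 83 − 2 = 81.
t* = t_{0.025, 81} = 1.989686.
Margin = t* × SE = 1.989686 × 1.515 = 3.01437.
CI: 2.425 ± 3.01437 → (-0.589, 5.439).
With 95% confidence, each one-unit increase in curing temperature is associated with a change of between -0.589 and 5.439 MPa in tensile strength.

(-0.589, 5.439)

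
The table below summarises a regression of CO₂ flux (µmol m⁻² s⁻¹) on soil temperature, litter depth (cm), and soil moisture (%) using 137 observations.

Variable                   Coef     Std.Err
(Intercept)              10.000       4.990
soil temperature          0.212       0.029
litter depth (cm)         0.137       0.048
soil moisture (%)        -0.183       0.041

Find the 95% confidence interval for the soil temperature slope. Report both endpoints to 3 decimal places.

Read off: b = 0.212, SE = 0.029 for soil temperature.
df = n − k − 1 = 137 − 3 − 1 = 133.
t* = t_{0.025, 133} = 1.977961.
Margin = t* × SE = 1.977961 × 0.029 = 0.05736.
CI: 0.212 ± 0.05736 → (0.155, 0.269).

(0.155, 0.269)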